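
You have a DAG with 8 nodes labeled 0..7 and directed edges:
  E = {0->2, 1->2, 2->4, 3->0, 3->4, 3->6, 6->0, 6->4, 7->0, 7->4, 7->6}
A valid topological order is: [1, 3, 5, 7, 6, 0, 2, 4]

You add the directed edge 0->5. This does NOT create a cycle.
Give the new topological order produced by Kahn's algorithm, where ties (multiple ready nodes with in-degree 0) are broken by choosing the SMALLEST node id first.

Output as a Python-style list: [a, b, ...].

Old toposort: [1, 3, 5, 7, 6, 0, 2, 4]
Added edge: 0->5
Position of 0 (5) > position of 5 (2). Must reorder: 0 must now come before 5.
Run Kahn's algorithm (break ties by smallest node id):
  initial in-degrees: [3, 0, 2, 0, 4, 1, 2, 0]
  ready (indeg=0): [1, 3, 7]
  pop 1: indeg[2]->1 | ready=[3, 7] | order so far=[1]
  pop 3: indeg[0]->2; indeg[4]->3; indeg[6]->1 | ready=[7] | order so far=[1, 3]
  pop 7: indeg[0]->1; indeg[4]->2; indeg[6]->0 | ready=[6] | order so far=[1, 3, 7]
  pop 6: indeg[0]->0; indeg[4]->1 | ready=[0] | order so far=[1, 3, 7, 6]
  pop 0: indeg[2]->0; indeg[5]->0 | ready=[2, 5] | order so far=[1, 3, 7, 6, 0]
  pop 2: indeg[4]->0 | ready=[4, 5] | order so far=[1, 3, 7, 6, 0, 2]
  pop 4: no out-edges | ready=[5] | order so far=[1, 3, 7, 6, 0, 2, 4]
  pop 5: no out-edges | ready=[] | order so far=[1, 3, 7, 6, 0, 2, 4, 5]
  Result: [1, 3, 7, 6, 0, 2, 4, 5]

Answer: [1, 3, 7, 6, 0, 2, 4, 5]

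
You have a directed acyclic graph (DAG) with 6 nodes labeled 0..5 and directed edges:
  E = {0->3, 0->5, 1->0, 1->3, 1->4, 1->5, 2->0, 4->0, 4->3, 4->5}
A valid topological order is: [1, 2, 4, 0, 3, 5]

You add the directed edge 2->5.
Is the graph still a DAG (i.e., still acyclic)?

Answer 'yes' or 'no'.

Given toposort: [1, 2, 4, 0, 3, 5]
Position of 2: index 1; position of 5: index 5
New edge 2->5: forward
Forward edge: respects the existing order. Still a DAG, same toposort still valid.
Still a DAG? yes

Answer: yes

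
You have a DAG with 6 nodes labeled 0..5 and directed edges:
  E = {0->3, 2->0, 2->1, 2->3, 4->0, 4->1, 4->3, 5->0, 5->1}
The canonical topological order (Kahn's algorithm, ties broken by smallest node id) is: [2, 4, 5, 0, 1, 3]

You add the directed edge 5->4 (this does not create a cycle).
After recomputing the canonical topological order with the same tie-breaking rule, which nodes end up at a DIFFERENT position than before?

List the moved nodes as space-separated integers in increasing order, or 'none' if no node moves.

Old toposort: [2, 4, 5, 0, 1, 3]
Added edge 5->4
Recompute Kahn (smallest-id tiebreak):
  initial in-degrees: [3, 3, 0, 3, 1, 0]
  ready (indeg=0): [2, 5]
  pop 2: indeg[0]->2; indeg[1]->2; indeg[3]->2 | ready=[5] | order so far=[2]
  pop 5: indeg[0]->1; indeg[1]->1; indeg[4]->0 | ready=[4] | order so far=[2, 5]
  pop 4: indeg[0]->0; indeg[1]->0; indeg[3]->1 | ready=[0, 1] | order so far=[2, 5, 4]
  pop 0: indeg[3]->0 | ready=[1, 3] | order so far=[2, 5, 4, 0]
  pop 1: no out-edges | ready=[3] | order so far=[2, 5, 4, 0, 1]
  pop 3: no out-edges | ready=[] | order so far=[2, 5, 4, 0, 1, 3]
New canonical toposort: [2, 5, 4, 0, 1, 3]
Compare positions:
  Node 0: index 3 -> 3 (same)
  Node 1: index 4 -> 4 (same)
  Node 2: index 0 -> 0 (same)
  Node 3: index 5 -> 5 (same)
  Node 4: index 1 -> 2 (moved)
  Node 5: index 2 -> 1 (moved)
Nodes that changed position: 4 5

Answer: 4 5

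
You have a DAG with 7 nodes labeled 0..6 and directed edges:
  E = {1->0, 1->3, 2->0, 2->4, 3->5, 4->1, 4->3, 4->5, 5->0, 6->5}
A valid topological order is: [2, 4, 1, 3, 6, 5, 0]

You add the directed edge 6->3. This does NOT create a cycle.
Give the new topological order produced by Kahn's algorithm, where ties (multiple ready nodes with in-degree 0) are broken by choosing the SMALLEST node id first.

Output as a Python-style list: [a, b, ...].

Old toposort: [2, 4, 1, 3, 6, 5, 0]
Added edge: 6->3
Position of 6 (4) > position of 3 (3). Must reorder: 6 must now come before 3.
Run Kahn's algorithm (break ties by smallest node id):
  initial in-degrees: [3, 1, 0, 3, 1, 3, 0]
  ready (indeg=0): [2, 6]
  pop 2: indeg[0]->2; indeg[4]->0 | ready=[4, 6] | order so far=[2]
  pop 4: indeg[1]->0; indeg[3]->2; indeg[5]->2 | ready=[1, 6] | order so far=[2, 4]
  pop 1: indeg[0]->1; indeg[3]->1 | ready=[6] | order so far=[2, 4, 1]
  pop 6: indeg[3]->0; indeg[5]->1 | ready=[3] | order so far=[2, 4, 1, 6]
  pop 3: indeg[5]->0 | ready=[5] | order so far=[2, 4, 1, 6, 3]
  pop 5: indeg[0]->0 | ready=[0] | order so far=[2, 4, 1, 6, 3, 5]
  pop 0: no out-edges | ready=[] | order so far=[2, 4, 1, 6, 3, 5, 0]
  Result: [2, 4, 1, 6, 3, 5, 0]

Answer: [2, 4, 1, 6, 3, 5, 0]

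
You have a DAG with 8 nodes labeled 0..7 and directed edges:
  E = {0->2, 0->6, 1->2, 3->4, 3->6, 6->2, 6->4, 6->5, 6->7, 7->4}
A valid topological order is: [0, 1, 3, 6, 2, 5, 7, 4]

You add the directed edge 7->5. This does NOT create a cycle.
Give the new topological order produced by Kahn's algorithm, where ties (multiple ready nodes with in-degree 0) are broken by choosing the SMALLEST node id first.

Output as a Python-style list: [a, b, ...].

Answer: [0, 1, 3, 6, 2, 7, 4, 5]

Derivation:
Old toposort: [0, 1, 3, 6, 2, 5, 7, 4]
Added edge: 7->5
Position of 7 (6) > position of 5 (5). Must reorder: 7 must now come before 5.
Run Kahn's algorithm (break ties by smallest node id):
  initial in-degrees: [0, 0, 3, 0, 3, 2, 2, 1]
  ready (indeg=0): [0, 1, 3]
  pop 0: indeg[2]->2; indeg[6]->1 | ready=[1, 3] | order so far=[0]
  pop 1: indeg[2]->1 | ready=[3] | order so far=[0, 1]
  pop 3: indeg[4]->2; indeg[6]->0 | ready=[6] | order so far=[0, 1, 3]
  pop 6: indeg[2]->0; indeg[4]->1; indeg[5]->1; indeg[7]->0 | ready=[2, 7] | order so far=[0, 1, 3, 6]
  pop 2: no out-edges | ready=[7] | order so far=[0, 1, 3, 6, 2]
  pop 7: indeg[4]->0; indeg[5]->0 | ready=[4, 5] | order so far=[0, 1, 3, 6, 2, 7]
  pop 4: no out-edges | ready=[5] | order so far=[0, 1, 3, 6, 2, 7, 4]
  pop 5: no out-edges | ready=[] | order so far=[0, 1, 3, 6, 2, 7, 4, 5]
  Result: [0, 1, 3, 6, 2, 7, 4, 5]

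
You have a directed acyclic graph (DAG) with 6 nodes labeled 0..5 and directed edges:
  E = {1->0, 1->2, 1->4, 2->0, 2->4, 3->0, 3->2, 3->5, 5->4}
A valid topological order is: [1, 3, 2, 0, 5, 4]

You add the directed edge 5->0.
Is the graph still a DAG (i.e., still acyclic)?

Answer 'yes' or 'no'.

Answer: yes

Derivation:
Given toposort: [1, 3, 2, 0, 5, 4]
Position of 5: index 4; position of 0: index 3
New edge 5->0: backward (u after v in old order)
Backward edge: old toposort is now invalid. Check if this creates a cycle.
Does 0 already reach 5? Reachable from 0: [0]. NO -> still a DAG (reorder needed).
Still a DAG? yes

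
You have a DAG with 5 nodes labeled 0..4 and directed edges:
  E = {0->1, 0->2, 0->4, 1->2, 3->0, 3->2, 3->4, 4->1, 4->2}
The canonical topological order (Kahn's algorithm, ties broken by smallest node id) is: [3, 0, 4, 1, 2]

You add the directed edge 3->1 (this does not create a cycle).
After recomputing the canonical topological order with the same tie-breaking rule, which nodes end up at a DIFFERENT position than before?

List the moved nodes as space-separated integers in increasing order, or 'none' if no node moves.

Old toposort: [3, 0, 4, 1, 2]
Added edge 3->1
Recompute Kahn (smallest-id tiebreak):
  initial in-degrees: [1, 3, 4, 0, 2]
  ready (indeg=0): [3]
  pop 3: indeg[0]->0; indeg[1]->2; indeg[2]->3; indeg[4]->1 | ready=[0] | order so far=[3]
  pop 0: indeg[1]->1; indeg[2]->2; indeg[4]->0 | ready=[4] | order so far=[3, 0]
  pop 4: indeg[1]->0; indeg[2]->1 | ready=[1] | order so far=[3, 0, 4]
  pop 1: indeg[2]->0 | ready=[2] | order so far=[3, 0, 4, 1]
  pop 2: no out-edges | ready=[] | order so far=[3, 0, 4, 1, 2]
New canonical toposort: [3, 0, 4, 1, 2]
Compare positions:
  Node 0: index 1 -> 1 (same)
  Node 1: index 3 -> 3 (same)
  Node 2: index 4 -> 4 (same)
  Node 3: index 0 -> 0 (same)
  Node 4: index 2 -> 2 (same)
Nodes that changed position: none

Answer: none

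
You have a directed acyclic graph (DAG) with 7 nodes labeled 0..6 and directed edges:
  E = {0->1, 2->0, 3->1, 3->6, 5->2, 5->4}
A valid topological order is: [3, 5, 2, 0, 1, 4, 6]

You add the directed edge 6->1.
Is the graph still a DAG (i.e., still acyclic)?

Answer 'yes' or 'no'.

Given toposort: [3, 5, 2, 0, 1, 4, 6]
Position of 6: index 6; position of 1: index 4
New edge 6->1: backward (u after v in old order)
Backward edge: old toposort is now invalid. Check if this creates a cycle.
Does 1 already reach 6? Reachable from 1: [1]. NO -> still a DAG (reorder needed).
Still a DAG? yes

Answer: yes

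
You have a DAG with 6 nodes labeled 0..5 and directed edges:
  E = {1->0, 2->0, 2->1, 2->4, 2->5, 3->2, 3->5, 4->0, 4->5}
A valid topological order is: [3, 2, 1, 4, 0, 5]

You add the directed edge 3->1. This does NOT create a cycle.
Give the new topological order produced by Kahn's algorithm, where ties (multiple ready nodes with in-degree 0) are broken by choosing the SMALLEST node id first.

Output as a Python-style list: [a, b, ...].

Answer: [3, 2, 1, 4, 0, 5]

Derivation:
Old toposort: [3, 2, 1, 4, 0, 5]
Added edge: 3->1
Position of 3 (0) < position of 1 (2). Old order still valid.
Run Kahn's algorithm (break ties by smallest node id):
  initial in-degrees: [3, 2, 1, 0, 1, 3]
  ready (indeg=0): [3]
  pop 3: indeg[1]->1; indeg[2]->0; indeg[5]->2 | ready=[2] | order so far=[3]
  pop 2: indeg[0]->2; indeg[1]->0; indeg[4]->0; indeg[5]->1 | ready=[1, 4] | order so far=[3, 2]
  pop 1: indeg[0]->1 | ready=[4] | order so far=[3, 2, 1]
  pop 4: indeg[0]->0; indeg[5]->0 | ready=[0, 5] | order so far=[3, 2, 1, 4]
  pop 0: no out-edges | ready=[5] | order so far=[3, 2, 1, 4, 0]
  pop 5: no out-edges | ready=[] | order so far=[3, 2, 1, 4, 0, 5]
  Result: [3, 2, 1, 4, 0, 5]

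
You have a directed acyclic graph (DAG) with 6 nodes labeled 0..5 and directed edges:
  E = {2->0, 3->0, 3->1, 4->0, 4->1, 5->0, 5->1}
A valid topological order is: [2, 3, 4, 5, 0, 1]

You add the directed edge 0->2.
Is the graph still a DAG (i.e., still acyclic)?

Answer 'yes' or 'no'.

Answer: no

Derivation:
Given toposort: [2, 3, 4, 5, 0, 1]
Position of 0: index 4; position of 2: index 0
New edge 0->2: backward (u after v in old order)
Backward edge: old toposort is now invalid. Check if this creates a cycle.
Does 2 already reach 0? Reachable from 2: [0, 2]. YES -> cycle!
Still a DAG? no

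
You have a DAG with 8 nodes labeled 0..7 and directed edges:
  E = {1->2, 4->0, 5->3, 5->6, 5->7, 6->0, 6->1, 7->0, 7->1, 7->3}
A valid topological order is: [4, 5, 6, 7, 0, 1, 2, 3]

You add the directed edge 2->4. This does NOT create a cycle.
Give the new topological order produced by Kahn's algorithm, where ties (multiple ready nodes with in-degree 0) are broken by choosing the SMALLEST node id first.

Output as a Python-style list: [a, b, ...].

Answer: [5, 6, 7, 1, 2, 3, 4, 0]

Derivation:
Old toposort: [4, 5, 6, 7, 0, 1, 2, 3]
Added edge: 2->4
Position of 2 (6) > position of 4 (0). Must reorder: 2 must now come before 4.
Run Kahn's algorithm (break ties by smallest node id):
  initial in-degrees: [3, 2, 1, 2, 1, 0, 1, 1]
  ready (indeg=0): [5]
  pop 5: indeg[3]->1; indeg[6]->0; indeg[7]->0 | ready=[6, 7] | order so far=[5]
  pop 6: indeg[0]->2; indeg[1]->1 | ready=[7] | order so far=[5, 6]
  pop 7: indeg[0]->1; indeg[1]->0; indeg[3]->0 | ready=[1, 3] | order so far=[5, 6, 7]
  pop 1: indeg[2]->0 | ready=[2, 3] | order so far=[5, 6, 7, 1]
  pop 2: indeg[4]->0 | ready=[3, 4] | order so far=[5, 6, 7, 1, 2]
  pop 3: no out-edges | ready=[4] | order so far=[5, 6, 7, 1, 2, 3]
  pop 4: indeg[0]->0 | ready=[0] | order so far=[5, 6, 7, 1, 2, 3, 4]
  pop 0: no out-edges | ready=[] | order so far=[5, 6, 7, 1, 2, 3, 4, 0]
  Result: [5, 6, 7, 1, 2, 3, 4, 0]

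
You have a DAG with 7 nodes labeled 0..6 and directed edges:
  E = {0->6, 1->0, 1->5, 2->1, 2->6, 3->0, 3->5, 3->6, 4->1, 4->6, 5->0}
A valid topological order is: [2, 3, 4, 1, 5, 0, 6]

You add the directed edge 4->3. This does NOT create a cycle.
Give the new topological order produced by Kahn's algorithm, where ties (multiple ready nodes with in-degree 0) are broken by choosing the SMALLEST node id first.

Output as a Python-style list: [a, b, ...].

Answer: [2, 4, 1, 3, 5, 0, 6]

Derivation:
Old toposort: [2, 3, 4, 1, 5, 0, 6]
Added edge: 4->3
Position of 4 (2) > position of 3 (1). Must reorder: 4 must now come before 3.
Run Kahn's algorithm (break ties by smallest node id):
  initial in-degrees: [3, 2, 0, 1, 0, 2, 4]
  ready (indeg=0): [2, 4]
  pop 2: indeg[1]->1; indeg[6]->3 | ready=[4] | order so far=[2]
  pop 4: indeg[1]->0; indeg[3]->0; indeg[6]->2 | ready=[1, 3] | order so far=[2, 4]
  pop 1: indeg[0]->2; indeg[5]->1 | ready=[3] | order so far=[2, 4, 1]
  pop 3: indeg[0]->1; indeg[5]->0; indeg[6]->1 | ready=[5] | order so far=[2, 4, 1, 3]
  pop 5: indeg[0]->0 | ready=[0] | order so far=[2, 4, 1, 3, 5]
  pop 0: indeg[6]->0 | ready=[6] | order so far=[2, 4, 1, 3, 5, 0]
  pop 6: no out-edges | ready=[] | order so far=[2, 4, 1, 3, 5, 0, 6]
  Result: [2, 4, 1, 3, 5, 0, 6]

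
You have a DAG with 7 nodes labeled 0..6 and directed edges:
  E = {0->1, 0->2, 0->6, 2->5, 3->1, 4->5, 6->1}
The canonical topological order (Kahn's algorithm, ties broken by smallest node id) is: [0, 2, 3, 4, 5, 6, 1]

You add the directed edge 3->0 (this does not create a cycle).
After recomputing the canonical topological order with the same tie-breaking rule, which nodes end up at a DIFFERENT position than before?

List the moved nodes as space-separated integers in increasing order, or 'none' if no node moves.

Answer: 0 2 3

Derivation:
Old toposort: [0, 2, 3, 4, 5, 6, 1]
Added edge 3->0
Recompute Kahn (smallest-id tiebreak):
  initial in-degrees: [1, 3, 1, 0, 0, 2, 1]
  ready (indeg=0): [3, 4]
  pop 3: indeg[0]->0; indeg[1]->2 | ready=[0, 4] | order so far=[3]
  pop 0: indeg[1]->1; indeg[2]->0; indeg[6]->0 | ready=[2, 4, 6] | order so far=[3, 0]
  pop 2: indeg[5]->1 | ready=[4, 6] | order so far=[3, 0, 2]
  pop 4: indeg[5]->0 | ready=[5, 6] | order so far=[3, 0, 2, 4]
  pop 5: no out-edges | ready=[6] | order so far=[3, 0, 2, 4, 5]
  pop 6: indeg[1]->0 | ready=[1] | order so far=[3, 0, 2, 4, 5, 6]
  pop 1: no out-edges | ready=[] | order so far=[3, 0, 2, 4, 5, 6, 1]
New canonical toposort: [3, 0, 2, 4, 5, 6, 1]
Compare positions:
  Node 0: index 0 -> 1 (moved)
  Node 1: index 6 -> 6 (same)
  Node 2: index 1 -> 2 (moved)
  Node 3: index 2 -> 0 (moved)
  Node 4: index 3 -> 3 (same)
  Node 5: index 4 -> 4 (same)
  Node 6: index 5 -> 5 (same)
Nodes that changed position: 0 2 3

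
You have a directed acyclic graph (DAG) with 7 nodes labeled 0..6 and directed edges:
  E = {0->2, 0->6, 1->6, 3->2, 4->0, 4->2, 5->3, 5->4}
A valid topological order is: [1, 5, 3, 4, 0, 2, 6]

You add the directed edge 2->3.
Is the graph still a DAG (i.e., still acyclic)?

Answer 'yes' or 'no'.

Answer: no

Derivation:
Given toposort: [1, 5, 3, 4, 0, 2, 6]
Position of 2: index 5; position of 3: index 2
New edge 2->3: backward (u after v in old order)
Backward edge: old toposort is now invalid. Check if this creates a cycle.
Does 3 already reach 2? Reachable from 3: [2, 3]. YES -> cycle!
Still a DAG? no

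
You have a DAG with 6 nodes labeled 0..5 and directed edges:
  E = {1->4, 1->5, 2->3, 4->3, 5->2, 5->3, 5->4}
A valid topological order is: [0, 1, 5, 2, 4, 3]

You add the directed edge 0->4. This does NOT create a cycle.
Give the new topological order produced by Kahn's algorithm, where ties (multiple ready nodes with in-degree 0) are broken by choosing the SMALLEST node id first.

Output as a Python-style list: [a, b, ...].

Answer: [0, 1, 5, 2, 4, 3]

Derivation:
Old toposort: [0, 1, 5, 2, 4, 3]
Added edge: 0->4
Position of 0 (0) < position of 4 (4). Old order still valid.
Run Kahn's algorithm (break ties by smallest node id):
  initial in-degrees: [0, 0, 1, 3, 3, 1]
  ready (indeg=0): [0, 1]
  pop 0: indeg[4]->2 | ready=[1] | order so far=[0]
  pop 1: indeg[4]->1; indeg[5]->0 | ready=[5] | order so far=[0, 1]
  pop 5: indeg[2]->0; indeg[3]->2; indeg[4]->0 | ready=[2, 4] | order so far=[0, 1, 5]
  pop 2: indeg[3]->1 | ready=[4] | order so far=[0, 1, 5, 2]
  pop 4: indeg[3]->0 | ready=[3] | order so far=[0, 1, 5, 2, 4]
  pop 3: no out-edges | ready=[] | order so far=[0, 1, 5, 2, 4, 3]
  Result: [0, 1, 5, 2, 4, 3]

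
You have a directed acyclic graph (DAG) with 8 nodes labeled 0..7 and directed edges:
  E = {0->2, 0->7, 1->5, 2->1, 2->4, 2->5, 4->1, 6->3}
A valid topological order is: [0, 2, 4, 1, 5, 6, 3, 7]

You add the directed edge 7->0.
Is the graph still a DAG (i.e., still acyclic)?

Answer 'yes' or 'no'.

Answer: no

Derivation:
Given toposort: [0, 2, 4, 1, 5, 6, 3, 7]
Position of 7: index 7; position of 0: index 0
New edge 7->0: backward (u after v in old order)
Backward edge: old toposort is now invalid. Check if this creates a cycle.
Does 0 already reach 7? Reachable from 0: [0, 1, 2, 4, 5, 7]. YES -> cycle!
Still a DAG? no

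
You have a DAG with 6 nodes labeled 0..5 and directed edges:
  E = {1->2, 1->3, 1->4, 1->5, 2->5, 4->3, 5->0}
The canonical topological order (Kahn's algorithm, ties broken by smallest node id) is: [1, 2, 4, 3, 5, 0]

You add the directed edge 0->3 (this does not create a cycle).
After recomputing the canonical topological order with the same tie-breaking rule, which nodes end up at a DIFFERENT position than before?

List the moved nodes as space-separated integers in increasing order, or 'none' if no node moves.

Old toposort: [1, 2, 4, 3, 5, 0]
Added edge 0->3
Recompute Kahn (smallest-id tiebreak):
  initial in-degrees: [1, 0, 1, 3, 1, 2]
  ready (indeg=0): [1]
  pop 1: indeg[2]->0; indeg[3]->2; indeg[4]->0; indeg[5]->1 | ready=[2, 4] | order so far=[1]
  pop 2: indeg[5]->0 | ready=[4, 5] | order so far=[1, 2]
  pop 4: indeg[3]->1 | ready=[5] | order so far=[1, 2, 4]
  pop 5: indeg[0]->0 | ready=[0] | order so far=[1, 2, 4, 5]
  pop 0: indeg[3]->0 | ready=[3] | order so far=[1, 2, 4, 5, 0]
  pop 3: no out-edges | ready=[] | order so far=[1, 2, 4, 5, 0, 3]
New canonical toposort: [1, 2, 4, 5, 0, 3]
Compare positions:
  Node 0: index 5 -> 4 (moved)
  Node 1: index 0 -> 0 (same)
  Node 2: index 1 -> 1 (same)
  Node 3: index 3 -> 5 (moved)
  Node 4: index 2 -> 2 (same)
  Node 5: index 4 -> 3 (moved)
Nodes that changed position: 0 3 5

Answer: 0 3 5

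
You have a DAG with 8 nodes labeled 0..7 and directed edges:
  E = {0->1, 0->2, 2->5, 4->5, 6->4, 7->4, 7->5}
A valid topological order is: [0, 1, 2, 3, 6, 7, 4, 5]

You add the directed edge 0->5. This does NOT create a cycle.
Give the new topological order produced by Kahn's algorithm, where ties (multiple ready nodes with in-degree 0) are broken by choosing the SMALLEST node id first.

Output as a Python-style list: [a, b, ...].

Answer: [0, 1, 2, 3, 6, 7, 4, 5]

Derivation:
Old toposort: [0, 1, 2, 3, 6, 7, 4, 5]
Added edge: 0->5
Position of 0 (0) < position of 5 (7). Old order still valid.
Run Kahn's algorithm (break ties by smallest node id):
  initial in-degrees: [0, 1, 1, 0, 2, 4, 0, 0]
  ready (indeg=0): [0, 3, 6, 7]
  pop 0: indeg[1]->0; indeg[2]->0; indeg[5]->3 | ready=[1, 2, 3, 6, 7] | order so far=[0]
  pop 1: no out-edges | ready=[2, 3, 6, 7] | order so far=[0, 1]
  pop 2: indeg[5]->2 | ready=[3, 6, 7] | order so far=[0, 1, 2]
  pop 3: no out-edges | ready=[6, 7] | order so far=[0, 1, 2, 3]
  pop 6: indeg[4]->1 | ready=[7] | order so far=[0, 1, 2, 3, 6]
  pop 7: indeg[4]->0; indeg[5]->1 | ready=[4] | order so far=[0, 1, 2, 3, 6, 7]
  pop 4: indeg[5]->0 | ready=[5] | order so far=[0, 1, 2, 3, 6, 7, 4]
  pop 5: no out-edges | ready=[] | order so far=[0, 1, 2, 3, 6, 7, 4, 5]
  Result: [0, 1, 2, 3, 6, 7, 4, 5]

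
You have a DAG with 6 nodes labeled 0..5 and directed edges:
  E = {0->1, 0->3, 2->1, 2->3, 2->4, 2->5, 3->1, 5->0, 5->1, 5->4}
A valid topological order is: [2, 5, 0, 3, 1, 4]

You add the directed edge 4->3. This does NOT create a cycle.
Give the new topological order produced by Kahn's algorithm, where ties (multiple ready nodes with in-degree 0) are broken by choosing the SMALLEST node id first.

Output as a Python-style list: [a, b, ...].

Old toposort: [2, 5, 0, 3, 1, 4]
Added edge: 4->3
Position of 4 (5) > position of 3 (3). Must reorder: 4 must now come before 3.
Run Kahn's algorithm (break ties by smallest node id):
  initial in-degrees: [1, 4, 0, 3, 2, 1]
  ready (indeg=0): [2]
  pop 2: indeg[1]->3; indeg[3]->2; indeg[4]->1; indeg[5]->0 | ready=[5] | order so far=[2]
  pop 5: indeg[0]->0; indeg[1]->2; indeg[4]->0 | ready=[0, 4] | order so far=[2, 5]
  pop 0: indeg[1]->1; indeg[3]->1 | ready=[4] | order so far=[2, 5, 0]
  pop 4: indeg[3]->0 | ready=[3] | order so far=[2, 5, 0, 4]
  pop 3: indeg[1]->0 | ready=[1] | order so far=[2, 5, 0, 4, 3]
  pop 1: no out-edges | ready=[] | order so far=[2, 5, 0, 4, 3, 1]
  Result: [2, 5, 0, 4, 3, 1]

Answer: [2, 5, 0, 4, 3, 1]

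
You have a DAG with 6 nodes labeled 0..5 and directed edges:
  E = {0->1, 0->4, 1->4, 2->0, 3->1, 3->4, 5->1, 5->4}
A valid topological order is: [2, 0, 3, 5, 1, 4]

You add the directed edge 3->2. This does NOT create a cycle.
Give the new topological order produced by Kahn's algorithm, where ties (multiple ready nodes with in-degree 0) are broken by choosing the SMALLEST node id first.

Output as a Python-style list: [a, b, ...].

Old toposort: [2, 0, 3, 5, 1, 4]
Added edge: 3->2
Position of 3 (2) > position of 2 (0). Must reorder: 3 must now come before 2.
Run Kahn's algorithm (break ties by smallest node id):
  initial in-degrees: [1, 3, 1, 0, 4, 0]
  ready (indeg=0): [3, 5]
  pop 3: indeg[1]->2; indeg[2]->0; indeg[4]->3 | ready=[2, 5] | order so far=[3]
  pop 2: indeg[0]->0 | ready=[0, 5] | order so far=[3, 2]
  pop 0: indeg[1]->1; indeg[4]->2 | ready=[5] | order so far=[3, 2, 0]
  pop 5: indeg[1]->0; indeg[4]->1 | ready=[1] | order so far=[3, 2, 0, 5]
  pop 1: indeg[4]->0 | ready=[4] | order so far=[3, 2, 0, 5, 1]
  pop 4: no out-edges | ready=[] | order so far=[3, 2, 0, 5, 1, 4]
  Result: [3, 2, 0, 5, 1, 4]

Answer: [3, 2, 0, 5, 1, 4]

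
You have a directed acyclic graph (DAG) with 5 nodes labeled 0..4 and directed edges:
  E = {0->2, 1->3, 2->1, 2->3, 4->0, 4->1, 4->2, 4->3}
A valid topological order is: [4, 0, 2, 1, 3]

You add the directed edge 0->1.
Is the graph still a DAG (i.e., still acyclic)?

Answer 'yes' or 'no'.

Given toposort: [4, 0, 2, 1, 3]
Position of 0: index 1; position of 1: index 3
New edge 0->1: forward
Forward edge: respects the existing order. Still a DAG, same toposort still valid.
Still a DAG? yes

Answer: yes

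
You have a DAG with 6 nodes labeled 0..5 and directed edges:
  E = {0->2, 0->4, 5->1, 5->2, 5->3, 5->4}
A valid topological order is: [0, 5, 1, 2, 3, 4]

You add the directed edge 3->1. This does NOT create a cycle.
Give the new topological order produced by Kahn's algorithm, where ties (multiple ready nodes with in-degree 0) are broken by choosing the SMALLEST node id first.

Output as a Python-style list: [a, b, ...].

Answer: [0, 5, 2, 3, 1, 4]

Derivation:
Old toposort: [0, 5, 1, 2, 3, 4]
Added edge: 3->1
Position of 3 (4) > position of 1 (2). Must reorder: 3 must now come before 1.
Run Kahn's algorithm (break ties by smallest node id):
  initial in-degrees: [0, 2, 2, 1, 2, 0]
  ready (indeg=0): [0, 5]
  pop 0: indeg[2]->1; indeg[4]->1 | ready=[5] | order so far=[0]
  pop 5: indeg[1]->1; indeg[2]->0; indeg[3]->0; indeg[4]->0 | ready=[2, 3, 4] | order so far=[0, 5]
  pop 2: no out-edges | ready=[3, 4] | order so far=[0, 5, 2]
  pop 3: indeg[1]->0 | ready=[1, 4] | order so far=[0, 5, 2, 3]
  pop 1: no out-edges | ready=[4] | order so far=[0, 5, 2, 3, 1]
  pop 4: no out-edges | ready=[] | order so far=[0, 5, 2, 3, 1, 4]
  Result: [0, 5, 2, 3, 1, 4]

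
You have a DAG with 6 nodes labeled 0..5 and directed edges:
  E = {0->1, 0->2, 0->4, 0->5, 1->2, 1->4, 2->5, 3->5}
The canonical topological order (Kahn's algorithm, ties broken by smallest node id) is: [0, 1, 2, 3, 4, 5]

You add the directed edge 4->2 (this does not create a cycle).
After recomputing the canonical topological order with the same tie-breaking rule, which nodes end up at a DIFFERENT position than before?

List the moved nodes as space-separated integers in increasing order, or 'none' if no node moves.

Old toposort: [0, 1, 2, 3, 4, 5]
Added edge 4->2
Recompute Kahn (smallest-id tiebreak):
  initial in-degrees: [0, 1, 3, 0, 2, 3]
  ready (indeg=0): [0, 3]
  pop 0: indeg[1]->0; indeg[2]->2; indeg[4]->1; indeg[5]->2 | ready=[1, 3] | order so far=[0]
  pop 1: indeg[2]->1; indeg[4]->0 | ready=[3, 4] | order so far=[0, 1]
  pop 3: indeg[5]->1 | ready=[4] | order so far=[0, 1, 3]
  pop 4: indeg[2]->0 | ready=[2] | order so far=[0, 1, 3, 4]
  pop 2: indeg[5]->0 | ready=[5] | order so far=[0, 1, 3, 4, 2]
  pop 5: no out-edges | ready=[] | order so far=[0, 1, 3, 4, 2, 5]
New canonical toposort: [0, 1, 3, 4, 2, 5]
Compare positions:
  Node 0: index 0 -> 0 (same)
  Node 1: index 1 -> 1 (same)
  Node 2: index 2 -> 4 (moved)
  Node 3: index 3 -> 2 (moved)
  Node 4: index 4 -> 3 (moved)
  Node 5: index 5 -> 5 (same)
Nodes that changed position: 2 3 4

Answer: 2 3 4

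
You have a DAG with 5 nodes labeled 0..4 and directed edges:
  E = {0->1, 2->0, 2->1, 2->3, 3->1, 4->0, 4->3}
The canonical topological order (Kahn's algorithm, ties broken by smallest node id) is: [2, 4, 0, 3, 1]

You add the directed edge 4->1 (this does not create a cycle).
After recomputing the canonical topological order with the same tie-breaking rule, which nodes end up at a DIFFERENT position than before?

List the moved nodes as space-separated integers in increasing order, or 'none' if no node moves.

Old toposort: [2, 4, 0, 3, 1]
Added edge 4->1
Recompute Kahn (smallest-id tiebreak):
  initial in-degrees: [2, 4, 0, 2, 0]
  ready (indeg=0): [2, 4]
  pop 2: indeg[0]->1; indeg[1]->3; indeg[3]->1 | ready=[4] | order so far=[2]
  pop 4: indeg[0]->0; indeg[1]->2; indeg[3]->0 | ready=[0, 3] | order so far=[2, 4]
  pop 0: indeg[1]->1 | ready=[3] | order so far=[2, 4, 0]
  pop 3: indeg[1]->0 | ready=[1] | order so far=[2, 4, 0, 3]
  pop 1: no out-edges | ready=[] | order so far=[2, 4, 0, 3, 1]
New canonical toposort: [2, 4, 0, 3, 1]
Compare positions:
  Node 0: index 2 -> 2 (same)
  Node 1: index 4 -> 4 (same)
  Node 2: index 0 -> 0 (same)
  Node 3: index 3 -> 3 (same)
  Node 4: index 1 -> 1 (same)
Nodes that changed position: none

Answer: none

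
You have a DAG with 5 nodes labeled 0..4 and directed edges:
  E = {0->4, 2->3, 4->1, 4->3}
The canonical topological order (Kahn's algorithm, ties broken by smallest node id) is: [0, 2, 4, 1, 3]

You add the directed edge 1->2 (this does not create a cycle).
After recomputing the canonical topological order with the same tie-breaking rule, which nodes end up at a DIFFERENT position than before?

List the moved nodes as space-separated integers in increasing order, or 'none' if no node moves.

Answer: 1 2 4

Derivation:
Old toposort: [0, 2, 4, 1, 3]
Added edge 1->2
Recompute Kahn (smallest-id tiebreak):
  initial in-degrees: [0, 1, 1, 2, 1]
  ready (indeg=0): [0]
  pop 0: indeg[4]->0 | ready=[4] | order so far=[0]
  pop 4: indeg[1]->0; indeg[3]->1 | ready=[1] | order so far=[0, 4]
  pop 1: indeg[2]->0 | ready=[2] | order so far=[0, 4, 1]
  pop 2: indeg[3]->0 | ready=[3] | order so far=[0, 4, 1, 2]
  pop 3: no out-edges | ready=[] | order so far=[0, 4, 1, 2, 3]
New canonical toposort: [0, 4, 1, 2, 3]
Compare positions:
  Node 0: index 0 -> 0 (same)
  Node 1: index 3 -> 2 (moved)
  Node 2: index 1 -> 3 (moved)
  Node 3: index 4 -> 4 (same)
  Node 4: index 2 -> 1 (moved)
Nodes that changed position: 1 2 4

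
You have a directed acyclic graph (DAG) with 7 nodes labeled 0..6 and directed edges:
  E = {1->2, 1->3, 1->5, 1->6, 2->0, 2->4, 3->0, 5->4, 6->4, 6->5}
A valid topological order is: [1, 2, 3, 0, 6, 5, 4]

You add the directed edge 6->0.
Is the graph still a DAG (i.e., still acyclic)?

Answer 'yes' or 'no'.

Given toposort: [1, 2, 3, 0, 6, 5, 4]
Position of 6: index 4; position of 0: index 3
New edge 6->0: backward (u after v in old order)
Backward edge: old toposort is now invalid. Check if this creates a cycle.
Does 0 already reach 6? Reachable from 0: [0]. NO -> still a DAG (reorder needed).
Still a DAG? yes

Answer: yes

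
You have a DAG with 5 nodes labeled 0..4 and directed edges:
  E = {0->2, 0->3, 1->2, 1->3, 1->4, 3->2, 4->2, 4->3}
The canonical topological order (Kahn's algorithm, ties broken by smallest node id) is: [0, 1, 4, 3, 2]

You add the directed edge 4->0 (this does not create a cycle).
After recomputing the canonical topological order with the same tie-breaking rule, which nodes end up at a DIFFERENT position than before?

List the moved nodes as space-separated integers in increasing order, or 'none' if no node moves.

Old toposort: [0, 1, 4, 3, 2]
Added edge 4->0
Recompute Kahn (smallest-id tiebreak):
  initial in-degrees: [1, 0, 4, 3, 1]
  ready (indeg=0): [1]
  pop 1: indeg[2]->3; indeg[3]->2; indeg[4]->0 | ready=[4] | order so far=[1]
  pop 4: indeg[0]->0; indeg[2]->2; indeg[3]->1 | ready=[0] | order so far=[1, 4]
  pop 0: indeg[2]->1; indeg[3]->0 | ready=[3] | order so far=[1, 4, 0]
  pop 3: indeg[2]->0 | ready=[2] | order so far=[1, 4, 0, 3]
  pop 2: no out-edges | ready=[] | order so far=[1, 4, 0, 3, 2]
New canonical toposort: [1, 4, 0, 3, 2]
Compare positions:
  Node 0: index 0 -> 2 (moved)
  Node 1: index 1 -> 0 (moved)
  Node 2: index 4 -> 4 (same)
  Node 3: index 3 -> 3 (same)
  Node 4: index 2 -> 1 (moved)
Nodes that changed position: 0 1 4

Answer: 0 1 4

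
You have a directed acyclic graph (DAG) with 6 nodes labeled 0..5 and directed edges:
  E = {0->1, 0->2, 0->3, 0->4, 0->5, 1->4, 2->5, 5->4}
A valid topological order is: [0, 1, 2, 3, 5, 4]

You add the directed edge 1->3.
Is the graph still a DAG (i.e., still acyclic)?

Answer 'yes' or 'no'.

Given toposort: [0, 1, 2, 3, 5, 4]
Position of 1: index 1; position of 3: index 3
New edge 1->3: forward
Forward edge: respects the existing order. Still a DAG, same toposort still valid.
Still a DAG? yes

Answer: yes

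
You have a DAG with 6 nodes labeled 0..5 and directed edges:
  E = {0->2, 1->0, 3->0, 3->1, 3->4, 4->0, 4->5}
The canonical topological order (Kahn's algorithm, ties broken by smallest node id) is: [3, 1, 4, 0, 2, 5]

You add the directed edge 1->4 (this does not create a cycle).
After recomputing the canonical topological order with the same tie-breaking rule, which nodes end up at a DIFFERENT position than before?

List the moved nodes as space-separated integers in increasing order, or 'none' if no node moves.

Old toposort: [3, 1, 4, 0, 2, 5]
Added edge 1->4
Recompute Kahn (smallest-id tiebreak):
  initial in-degrees: [3, 1, 1, 0, 2, 1]
  ready (indeg=0): [3]
  pop 3: indeg[0]->2; indeg[1]->0; indeg[4]->1 | ready=[1] | order so far=[3]
  pop 1: indeg[0]->1; indeg[4]->0 | ready=[4] | order so far=[3, 1]
  pop 4: indeg[0]->0; indeg[5]->0 | ready=[0, 5] | order so far=[3, 1, 4]
  pop 0: indeg[2]->0 | ready=[2, 5] | order so far=[3, 1, 4, 0]
  pop 2: no out-edges | ready=[5] | order so far=[3, 1, 4, 0, 2]
  pop 5: no out-edges | ready=[] | order so far=[3, 1, 4, 0, 2, 5]
New canonical toposort: [3, 1, 4, 0, 2, 5]
Compare positions:
  Node 0: index 3 -> 3 (same)
  Node 1: index 1 -> 1 (same)
  Node 2: index 4 -> 4 (same)
  Node 3: index 0 -> 0 (same)
  Node 4: index 2 -> 2 (same)
  Node 5: index 5 -> 5 (same)
Nodes that changed position: none

Answer: none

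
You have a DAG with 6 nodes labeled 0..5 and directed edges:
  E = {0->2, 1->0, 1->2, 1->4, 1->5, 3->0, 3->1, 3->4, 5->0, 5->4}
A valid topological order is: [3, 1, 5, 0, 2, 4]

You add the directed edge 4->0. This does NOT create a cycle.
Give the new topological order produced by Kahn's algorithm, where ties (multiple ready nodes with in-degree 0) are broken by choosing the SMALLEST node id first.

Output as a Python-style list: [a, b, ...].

Old toposort: [3, 1, 5, 0, 2, 4]
Added edge: 4->0
Position of 4 (5) > position of 0 (3). Must reorder: 4 must now come before 0.
Run Kahn's algorithm (break ties by smallest node id):
  initial in-degrees: [4, 1, 2, 0, 3, 1]
  ready (indeg=0): [3]
  pop 3: indeg[0]->3; indeg[1]->0; indeg[4]->2 | ready=[1] | order so far=[3]
  pop 1: indeg[0]->2; indeg[2]->1; indeg[4]->1; indeg[5]->0 | ready=[5] | order so far=[3, 1]
  pop 5: indeg[0]->1; indeg[4]->0 | ready=[4] | order so far=[3, 1, 5]
  pop 4: indeg[0]->0 | ready=[0] | order so far=[3, 1, 5, 4]
  pop 0: indeg[2]->0 | ready=[2] | order so far=[3, 1, 5, 4, 0]
  pop 2: no out-edges | ready=[] | order so far=[3, 1, 5, 4, 0, 2]
  Result: [3, 1, 5, 4, 0, 2]

Answer: [3, 1, 5, 4, 0, 2]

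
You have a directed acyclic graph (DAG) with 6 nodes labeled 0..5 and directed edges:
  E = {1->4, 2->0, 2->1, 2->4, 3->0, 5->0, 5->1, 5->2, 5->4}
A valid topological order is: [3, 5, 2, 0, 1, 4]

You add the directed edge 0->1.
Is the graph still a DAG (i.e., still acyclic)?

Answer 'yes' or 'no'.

Answer: yes

Derivation:
Given toposort: [3, 5, 2, 0, 1, 4]
Position of 0: index 3; position of 1: index 4
New edge 0->1: forward
Forward edge: respects the existing order. Still a DAG, same toposort still valid.
Still a DAG? yes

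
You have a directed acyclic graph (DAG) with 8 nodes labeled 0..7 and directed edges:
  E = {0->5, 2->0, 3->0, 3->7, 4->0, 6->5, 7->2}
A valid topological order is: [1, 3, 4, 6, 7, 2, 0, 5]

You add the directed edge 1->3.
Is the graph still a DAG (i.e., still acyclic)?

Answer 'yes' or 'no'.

Answer: yes

Derivation:
Given toposort: [1, 3, 4, 6, 7, 2, 0, 5]
Position of 1: index 0; position of 3: index 1
New edge 1->3: forward
Forward edge: respects the existing order. Still a DAG, same toposort still valid.
Still a DAG? yes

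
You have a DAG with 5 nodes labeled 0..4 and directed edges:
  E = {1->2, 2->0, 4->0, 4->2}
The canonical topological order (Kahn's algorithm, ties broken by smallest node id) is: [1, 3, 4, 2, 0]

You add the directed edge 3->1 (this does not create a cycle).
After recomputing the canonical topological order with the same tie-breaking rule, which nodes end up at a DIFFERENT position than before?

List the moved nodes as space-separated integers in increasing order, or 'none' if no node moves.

Old toposort: [1, 3, 4, 2, 0]
Added edge 3->1
Recompute Kahn (smallest-id tiebreak):
  initial in-degrees: [2, 1, 2, 0, 0]
  ready (indeg=0): [3, 4]
  pop 3: indeg[1]->0 | ready=[1, 4] | order so far=[3]
  pop 1: indeg[2]->1 | ready=[4] | order so far=[3, 1]
  pop 4: indeg[0]->1; indeg[2]->0 | ready=[2] | order so far=[3, 1, 4]
  pop 2: indeg[0]->0 | ready=[0] | order so far=[3, 1, 4, 2]
  pop 0: no out-edges | ready=[] | order so far=[3, 1, 4, 2, 0]
New canonical toposort: [3, 1, 4, 2, 0]
Compare positions:
  Node 0: index 4 -> 4 (same)
  Node 1: index 0 -> 1 (moved)
  Node 2: index 3 -> 3 (same)
  Node 3: index 1 -> 0 (moved)
  Node 4: index 2 -> 2 (same)
Nodes that changed position: 1 3

Answer: 1 3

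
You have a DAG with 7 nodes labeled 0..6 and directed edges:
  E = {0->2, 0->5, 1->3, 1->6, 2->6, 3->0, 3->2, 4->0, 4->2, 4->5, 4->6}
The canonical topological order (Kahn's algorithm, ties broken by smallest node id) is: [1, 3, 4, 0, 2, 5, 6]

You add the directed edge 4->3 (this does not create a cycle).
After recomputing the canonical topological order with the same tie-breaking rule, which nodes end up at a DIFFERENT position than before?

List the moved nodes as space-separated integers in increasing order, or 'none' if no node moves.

Old toposort: [1, 3, 4, 0, 2, 5, 6]
Added edge 4->3
Recompute Kahn (smallest-id tiebreak):
  initial in-degrees: [2, 0, 3, 2, 0, 2, 3]
  ready (indeg=0): [1, 4]
  pop 1: indeg[3]->1; indeg[6]->2 | ready=[4] | order so far=[1]
  pop 4: indeg[0]->1; indeg[2]->2; indeg[3]->0; indeg[5]->1; indeg[6]->1 | ready=[3] | order so far=[1, 4]
  pop 3: indeg[0]->0; indeg[2]->1 | ready=[0] | order so far=[1, 4, 3]
  pop 0: indeg[2]->0; indeg[5]->0 | ready=[2, 5] | order so far=[1, 4, 3, 0]
  pop 2: indeg[6]->0 | ready=[5, 6] | order so far=[1, 4, 3, 0, 2]
  pop 5: no out-edges | ready=[6] | order so far=[1, 4, 3, 0, 2, 5]
  pop 6: no out-edges | ready=[] | order so far=[1, 4, 3, 0, 2, 5, 6]
New canonical toposort: [1, 4, 3, 0, 2, 5, 6]
Compare positions:
  Node 0: index 3 -> 3 (same)
  Node 1: index 0 -> 0 (same)
  Node 2: index 4 -> 4 (same)
  Node 3: index 1 -> 2 (moved)
  Node 4: index 2 -> 1 (moved)
  Node 5: index 5 -> 5 (same)
  Node 6: index 6 -> 6 (same)
Nodes that changed position: 3 4

Answer: 3 4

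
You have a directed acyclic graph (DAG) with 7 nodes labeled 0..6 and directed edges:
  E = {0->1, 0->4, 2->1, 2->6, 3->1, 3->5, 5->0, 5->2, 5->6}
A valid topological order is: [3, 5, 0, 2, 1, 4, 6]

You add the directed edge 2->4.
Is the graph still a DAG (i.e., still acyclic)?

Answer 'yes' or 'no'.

Answer: yes

Derivation:
Given toposort: [3, 5, 0, 2, 1, 4, 6]
Position of 2: index 3; position of 4: index 5
New edge 2->4: forward
Forward edge: respects the existing order. Still a DAG, same toposort still valid.
Still a DAG? yes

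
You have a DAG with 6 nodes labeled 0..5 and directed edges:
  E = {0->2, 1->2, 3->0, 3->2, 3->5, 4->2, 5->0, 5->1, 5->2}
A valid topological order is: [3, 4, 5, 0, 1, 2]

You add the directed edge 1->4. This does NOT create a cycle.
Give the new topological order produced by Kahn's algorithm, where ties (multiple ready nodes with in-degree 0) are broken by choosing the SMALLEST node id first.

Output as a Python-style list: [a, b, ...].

Answer: [3, 5, 0, 1, 4, 2]

Derivation:
Old toposort: [3, 4, 5, 0, 1, 2]
Added edge: 1->4
Position of 1 (4) > position of 4 (1). Must reorder: 1 must now come before 4.
Run Kahn's algorithm (break ties by smallest node id):
  initial in-degrees: [2, 1, 5, 0, 1, 1]
  ready (indeg=0): [3]
  pop 3: indeg[0]->1; indeg[2]->4; indeg[5]->0 | ready=[5] | order so far=[3]
  pop 5: indeg[0]->0; indeg[1]->0; indeg[2]->3 | ready=[0, 1] | order so far=[3, 5]
  pop 0: indeg[2]->2 | ready=[1] | order so far=[3, 5, 0]
  pop 1: indeg[2]->1; indeg[4]->0 | ready=[4] | order so far=[3, 5, 0, 1]
  pop 4: indeg[2]->0 | ready=[2] | order so far=[3, 5, 0, 1, 4]
  pop 2: no out-edges | ready=[] | order so far=[3, 5, 0, 1, 4, 2]
  Result: [3, 5, 0, 1, 4, 2]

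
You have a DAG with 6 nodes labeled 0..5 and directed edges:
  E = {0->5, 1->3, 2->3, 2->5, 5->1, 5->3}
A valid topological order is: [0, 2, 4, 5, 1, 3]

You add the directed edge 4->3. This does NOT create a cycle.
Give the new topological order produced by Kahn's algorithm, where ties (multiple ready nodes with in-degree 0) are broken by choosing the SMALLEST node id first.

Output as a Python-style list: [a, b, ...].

Answer: [0, 2, 4, 5, 1, 3]

Derivation:
Old toposort: [0, 2, 4, 5, 1, 3]
Added edge: 4->3
Position of 4 (2) < position of 3 (5). Old order still valid.
Run Kahn's algorithm (break ties by smallest node id):
  initial in-degrees: [0, 1, 0, 4, 0, 2]
  ready (indeg=0): [0, 2, 4]
  pop 0: indeg[5]->1 | ready=[2, 4] | order so far=[0]
  pop 2: indeg[3]->3; indeg[5]->0 | ready=[4, 5] | order so far=[0, 2]
  pop 4: indeg[3]->2 | ready=[5] | order so far=[0, 2, 4]
  pop 5: indeg[1]->0; indeg[3]->1 | ready=[1] | order so far=[0, 2, 4, 5]
  pop 1: indeg[3]->0 | ready=[3] | order so far=[0, 2, 4, 5, 1]
  pop 3: no out-edges | ready=[] | order so far=[0, 2, 4, 5, 1, 3]
  Result: [0, 2, 4, 5, 1, 3]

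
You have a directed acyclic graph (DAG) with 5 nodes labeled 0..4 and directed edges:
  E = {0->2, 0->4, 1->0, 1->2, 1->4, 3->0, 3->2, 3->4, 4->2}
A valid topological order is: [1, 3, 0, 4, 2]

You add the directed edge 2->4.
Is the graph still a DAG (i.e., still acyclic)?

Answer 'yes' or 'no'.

Given toposort: [1, 3, 0, 4, 2]
Position of 2: index 4; position of 4: index 3
New edge 2->4: backward (u after v in old order)
Backward edge: old toposort is now invalid. Check if this creates a cycle.
Does 4 already reach 2? Reachable from 4: [2, 4]. YES -> cycle!
Still a DAG? no

Answer: no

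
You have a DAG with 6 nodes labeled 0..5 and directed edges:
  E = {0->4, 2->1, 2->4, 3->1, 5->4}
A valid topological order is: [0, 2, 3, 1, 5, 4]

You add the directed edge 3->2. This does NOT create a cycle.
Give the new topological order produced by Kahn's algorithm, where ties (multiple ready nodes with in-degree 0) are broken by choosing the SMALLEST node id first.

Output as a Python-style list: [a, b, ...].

Old toposort: [0, 2, 3, 1, 5, 4]
Added edge: 3->2
Position of 3 (2) > position of 2 (1). Must reorder: 3 must now come before 2.
Run Kahn's algorithm (break ties by smallest node id):
  initial in-degrees: [0, 2, 1, 0, 3, 0]
  ready (indeg=0): [0, 3, 5]
  pop 0: indeg[4]->2 | ready=[3, 5] | order so far=[0]
  pop 3: indeg[1]->1; indeg[2]->0 | ready=[2, 5] | order so far=[0, 3]
  pop 2: indeg[1]->0; indeg[4]->1 | ready=[1, 5] | order so far=[0, 3, 2]
  pop 1: no out-edges | ready=[5] | order so far=[0, 3, 2, 1]
  pop 5: indeg[4]->0 | ready=[4] | order so far=[0, 3, 2, 1, 5]
  pop 4: no out-edges | ready=[] | order so far=[0, 3, 2, 1, 5, 4]
  Result: [0, 3, 2, 1, 5, 4]

Answer: [0, 3, 2, 1, 5, 4]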